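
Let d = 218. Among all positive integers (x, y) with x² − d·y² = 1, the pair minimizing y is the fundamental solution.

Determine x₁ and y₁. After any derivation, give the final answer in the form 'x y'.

126003 8534

[14; 1,3,3,1,28] for √218; ℓ=5 ⇒ convergent index 9
i=0: a=14 ⇒ p=14, q=1
…
i=2: a=3 ⇒ p=59, q=4
i=3: a=3 ⇒ p=192, q=13
i=4: a=1 ⇒ p=251, q=17
i=5: a=28 ⇒ p=7220, q=489
i=6: a=1 ⇒ p=7471, q=506
i=7: a=3 ⇒ p=29633, q=2007
i=8: a=3 ⇒ p=96370, q=6527
i=9: a=1 ⇒ p=126003, q=8534
fundamental: x₁=126003, y₁=8534  (since 15876756009 − 218·72829156 = 1)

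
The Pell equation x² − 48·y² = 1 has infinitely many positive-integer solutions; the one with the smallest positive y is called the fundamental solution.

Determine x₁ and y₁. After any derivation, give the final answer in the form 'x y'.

d=48: √d = [6; 1,12] (ℓ=2, even), read p_1/q_1
step 0: (6, 1)  from 6·(1,0) + (0,1)
step 1: (7, 1)  from 1·(6,1) + (1,0)
(x₁, y₁) = (7, 1);  7² − 48·1² = 1 ✓

7 1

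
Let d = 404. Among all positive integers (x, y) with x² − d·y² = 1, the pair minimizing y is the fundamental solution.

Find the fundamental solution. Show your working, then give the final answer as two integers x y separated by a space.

201 10

d=404: √d = [20; 10,40] (ℓ=2, even), read p_1/q_1
step 0: (20, 1)  from 20·(1,0) + (0,1)
step 1: (201, 10)  from 10·(20,1) + (1,0)
(x₁, y₁) = (201, 10);  201² − 404·10² = 1 ✓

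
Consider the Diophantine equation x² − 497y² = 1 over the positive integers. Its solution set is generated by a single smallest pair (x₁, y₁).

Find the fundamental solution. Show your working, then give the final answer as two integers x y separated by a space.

√497 = [22; 3,2,2,5,6,5,2,2,3,44, …], period ℓ=10 (even) → k=9
i=0: a=22 ⇒ p=22, q=1
i=1: a=3 ⇒ p=67, q=3
i=2: a=2 ⇒ p=156, q=7
…
i=6: a=5 ⇒ p=65476, q=2937
…
i=8: a=2 ⇒ p=352750, q=15823
i=9: a=3 ⇒ p=1201887, q=53912
fundamental: x₁=1201887, y₁=53912  (since 1444532360769 − 497·2906503744 = 1)

1201887 53912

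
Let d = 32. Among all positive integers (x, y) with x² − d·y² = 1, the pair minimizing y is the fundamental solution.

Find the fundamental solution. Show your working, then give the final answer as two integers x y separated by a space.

17 3

√32 = [5; 1,1,1,10, …], period ℓ=4 (even) → k=3
i=0: a=5 ⇒ p=5, q=1
…
i=2: a=1 ⇒ p=11, q=2
i=3: a=1 ⇒ p=17, q=3
fundamental: x₁=17, y₁=3  (since 289 − 32·9 = 1)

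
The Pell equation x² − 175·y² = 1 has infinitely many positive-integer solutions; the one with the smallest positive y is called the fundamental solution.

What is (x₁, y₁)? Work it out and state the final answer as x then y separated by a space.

√175 → a₀=13, period (4,2,1,2,4,26); ℓ=6 even so k=5
step 0: (13, 1)  from 13·(1,0) + (0,1)
step 1: (53, 4)  from 4·(13,1) + (1,0)
step 2: (119, 9)  from 2·(53,4) + (13,1)
step 3: (172, 13)  from 1·(119,9) + (53,4)
step 4: (463, 35)  from 2·(172,13) + (119,9)
step 5: (2024, 153)  from 4·(463,35) + (172,13)
fundamental: x₁=2024, y₁=153  (since 4096576 − 175·23409 = 1)

2024 153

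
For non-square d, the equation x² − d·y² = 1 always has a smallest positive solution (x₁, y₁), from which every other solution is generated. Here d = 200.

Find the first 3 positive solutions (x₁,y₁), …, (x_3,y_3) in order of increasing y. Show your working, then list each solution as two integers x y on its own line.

99 7
19601 1386
3880899 274421

√200 → a₀=14, period (7,28); ℓ=2 even so k=1
k=0  a_k=14  p_k/q_k = 14/1
k=1  a_k=7  p_k/q_k = 99/7
→ (99, 7).  Check: 99²=9801, 200·7²=9800, difference 1.
(99+7√200)^2 = 19601 + 1386√200
(99+7√200)^3 = 3880899 + 274421√200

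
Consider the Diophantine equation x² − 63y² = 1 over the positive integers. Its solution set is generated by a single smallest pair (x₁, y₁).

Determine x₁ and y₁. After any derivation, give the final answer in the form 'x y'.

8 1

√63 → a₀=7, period (1,14); ℓ=2 even so k=1
a_0=7:  p_0=7·1+0=7,  q_0=7·0+1=1
a_1=1:  p_1=1·7+1=8,  q_1=1·1+0=1
fundamental: x₁=8, y₁=1  (since 64 − 63·1 = 1)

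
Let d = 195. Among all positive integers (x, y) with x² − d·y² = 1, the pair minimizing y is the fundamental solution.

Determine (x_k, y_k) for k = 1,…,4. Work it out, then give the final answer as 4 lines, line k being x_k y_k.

√195 = [13; 1,26, …], period ℓ=2 (even) → k=1
k=0  a_k=13  p_k/q_k = 13/1
k=1  a_k=1  p_k/q_k = 14/1
fundamental: x₁=14, y₁=1  (since 196 − 195·1 = 1)
k=2:  x_2 = 14·14+195·1·1 = 391,  y_2 = 14·1+1·14 = 28
k=3:  x_3 = 14·391+195·1·28 = 10934,  y_3 = 14·28+1·391 = 783
k=4:  x_4 = 14·10934+195·1·783 = 305761,  y_4 = 14·783+1·10934 = 21896

14 1
391 28
10934 783
305761 21896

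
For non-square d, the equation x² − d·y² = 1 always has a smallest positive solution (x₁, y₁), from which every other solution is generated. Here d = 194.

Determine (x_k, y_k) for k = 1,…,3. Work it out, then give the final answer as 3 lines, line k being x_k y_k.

√194 = [13; 1,12,1,26, …], period ℓ=4 (even) → k=3
step 0: (13, 1)  from 13·(1,0) + (0,1)
…
step 2: (181, 13)  from 12·(14,1) + (13,1)
step 3: (195, 14)  from 1·(181,13) + (14,1)
(x₁, y₁) = (195, 14);  195² − 194·14² = 1 ✓
n=2: (195,14)∘(195,14) = (195·195+194·14·14, 195·14+14·195) = (76049,5460)
n=3: (76049,5460)∘(195,14) = (195·76049+194·14·5460, 195·5460+14·76049) = (29658915,2129386)

195 14
76049 5460
29658915 2129386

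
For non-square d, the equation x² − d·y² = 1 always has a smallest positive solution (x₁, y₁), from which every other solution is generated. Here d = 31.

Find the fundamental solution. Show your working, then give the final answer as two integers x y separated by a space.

√31 = [5; 1,1,3,5,3,1,1,10, …], period ℓ=8 (even) → k=7
step 0: (5, 1)  from 5·(1,0) + (0,1)
step 1: (6, 1)  from 1·(5,1) + (1,0)
…
step 3: (39, 7)  from 3·(11,2) + (6,1)
step 4: (206, 37)  from 5·(39,7) + (11,2)
step 5: (657, 118)  from 3·(206,37) + (39,7)
step 6: (863, 155)  from 1·(657,118) + (206,37)
step 7: (1520, 273)  from 1·(863,155) + (657,118)
(x₁, y₁) = (1520, 273);  1520² − 31·273² = 1 ✓

1520 273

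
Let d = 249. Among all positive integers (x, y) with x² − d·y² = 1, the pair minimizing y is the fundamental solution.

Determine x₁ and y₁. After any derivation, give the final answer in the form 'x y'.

√249 → a₀=15, period (1,3,1,1,5,…,3,1,30); ℓ=16 even so k=15
k=0  a_k=15  p_k/q_k = 15/1
k=1  a_k=1  p_k/q_k = 16/1
k=2  a_k=3  p_k/q_k = 63/4
k=3  a_k=1  p_k/q_k = 79/5
k=4  a_k=1  p_k/q_k = 142/9
…
k=6  a_k=1  p_k/q_k = 931/59
k=7  a_k=3  p_k/q_k = 3582/227
k=8  a_k=10  p_k/q_k = 36751/2329
k=9  a_k=3  p_k/q_k = 113835/7214
k=10  a_k=1  p_k/q_k = 150586/9543
…
k=12  a_k=1  p_k/q_k = 1017351/64472
…
k=14  a_k=3  p_k/q_k = 6669699/422675
k=15  a_k=1  p_k/q_k = 8553815/542076
→ (8553815, 542076).  Check: 8553815²=73167751054225, 249·542076²=73167751054224, difference 1.

8553815 542076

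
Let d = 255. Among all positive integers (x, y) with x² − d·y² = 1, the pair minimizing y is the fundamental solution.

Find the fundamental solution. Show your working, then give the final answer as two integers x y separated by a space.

√255 = [15; 1,30, …], period ℓ=2 (even) → k=1
i=0: a=15 ⇒ p=15, q=1
i=1: a=1 ⇒ p=16, q=1
(x₁, y₁) = (16, 1);  16² − 255·1² = 1 ✓

16 1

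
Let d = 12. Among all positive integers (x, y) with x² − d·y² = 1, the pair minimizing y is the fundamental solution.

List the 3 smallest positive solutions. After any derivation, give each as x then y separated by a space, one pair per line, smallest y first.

√12 → a₀=3, period (2,6); ℓ=2 even so k=1
i=0: a=3 ⇒ p=3, q=1
i=1: a=2 ⇒ p=7, q=2
(x₁, y₁) = (7, 2);  7² − 12·2² = 1 ✓
k=2:  x_2 = 7·7+12·2·2 = 97,  y_2 = 7·2+2·7 = 28
k=3:  x_3 = 7·97+12·2·28 = 1351,  y_3 = 7·28+2·97 = 390

7 2
97 28
1351 390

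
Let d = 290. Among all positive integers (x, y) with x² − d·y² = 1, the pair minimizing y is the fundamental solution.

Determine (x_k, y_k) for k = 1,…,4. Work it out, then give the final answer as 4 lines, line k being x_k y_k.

[17; 34] for √290; ℓ=1 ⇒ convergent index 1
i=0: a=17 ⇒ p=17, q=1
i=1: a=34 ⇒ p=579, q=34
→ (579, 34).  Check: 579²=335241, 290·34²=335240, difference 1.
(x_2, y_2) = (579·579 + 290·34·34, 579·34 + 34·579) = (670481, 39372)
(x_3, y_3) = (579·670481 + 290·34·39372, 579·39372 + 34·670481) = (776416419, 45592742)
(x_4, y_4) = (579·776416419 + 290·34·45592742, 579·45592742 + 34·776416419) = (899089542721, 52796355864)

579 34
670481 39372
776416419 45592742
899089542721 52796355864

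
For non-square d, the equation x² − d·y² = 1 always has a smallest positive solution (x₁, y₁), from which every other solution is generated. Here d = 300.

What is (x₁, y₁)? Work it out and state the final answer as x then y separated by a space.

1351 78

[17; 3,8,3,34] for √300; ℓ=4 ⇒ convergent index 3
a_0=17:  p_0=17·1+0=17,  q_0=17·0+1=1
a_1=3:  p_1=3·17+1=52,  q_1=3·1+0=3
a_2=8:  p_2=8·52+17=433,  q_2=8·3+1=25
a_3=3:  p_3=3·433+52=1351,  q_3=3·25+3=78
→ (1351, 78).  Check: 1351²=1825201, 300·78²=1825200, difference 1.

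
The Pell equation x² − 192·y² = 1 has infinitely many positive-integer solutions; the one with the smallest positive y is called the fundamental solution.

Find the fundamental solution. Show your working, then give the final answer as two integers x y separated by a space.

97 7

√192 = [13; 1,5,1,26, …], period ℓ=4 (even) → k=3
a_0=13:  p_0=13·1+0=13,  q_0=13·0+1=1
…
a_2=5:  p_2=5·14+13=83,  q_2=5·1+1=6
a_3=1:  p_3=1·83+14=97,  q_3=1·6+1=7
→ (97, 7).  Check: 97²=9409, 192·7²=9408, difference 1.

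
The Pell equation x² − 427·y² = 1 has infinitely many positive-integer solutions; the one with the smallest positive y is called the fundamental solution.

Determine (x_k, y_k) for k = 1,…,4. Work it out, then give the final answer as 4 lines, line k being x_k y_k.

d=427: √d = [20; 1,1,1,40] (ℓ=4, even), read p_3/q_3
step 0: (20, 1)  from 20·(1,0) + (0,1)
…
step 2: (41, 2)  from 1·(21,1) + (20,1)
step 3: (62, 3)  from 1·(41,2) + (21,1)
(x₁, y₁) = (62, 3);  62² − 427·3² = 1 ✓
(62+3√427)^2 = 7687 + 372√427
(62+3√427)^3 = 953126 + 46125√427
(62+3√427)^4 = 118179937 + 5719128√427

62 3
7687 372
953126 46125
118179937 5719128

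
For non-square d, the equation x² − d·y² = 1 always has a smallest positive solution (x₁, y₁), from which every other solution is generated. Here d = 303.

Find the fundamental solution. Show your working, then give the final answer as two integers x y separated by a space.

d=303: √d = [17; 2,2,5,2,2,34] (ℓ=6, even), read p_5/q_5
step 0: (17, 1)  from 17·(1,0) + (0,1)
…
step 2: (87, 5)  from 2·(35,2) + (17,1)
…
step 4: (1027, 59)  from 2·(470,27) + (87,5)
step 5: (2524, 145)  from 2·(1027,59) + (470,27)
(x₁, y₁) = (2524, 145);  2524² − 303·145² = 1 ✓

2524 145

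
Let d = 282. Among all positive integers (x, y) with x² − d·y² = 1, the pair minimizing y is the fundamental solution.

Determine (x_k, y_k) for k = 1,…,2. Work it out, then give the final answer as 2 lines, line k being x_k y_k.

d=282: √d = [16; 1,3,1,4,1,3,1,32] (ℓ=8, even), read p_7/q_7
k=0  a_k=16  p_k/q_k = 16/1
k=1  a_k=1  p_k/q_k = 17/1
k=2  a_k=3  p_k/q_k = 67/4
…
k=5  a_k=1  p_k/q_k = 487/29
k=6  a_k=3  p_k/q_k = 1864/111
k=7  a_k=1  p_k/q_k = 2351/140
→ (2351, 140).  Check: 2351²=5527201, 282·140²=5527200, difference 1.
k=2:  x_2 = 2351·2351+282·140·140 = 11054401,  y_2 = 2351·140+140·2351 = 658280

2351 140
11054401 658280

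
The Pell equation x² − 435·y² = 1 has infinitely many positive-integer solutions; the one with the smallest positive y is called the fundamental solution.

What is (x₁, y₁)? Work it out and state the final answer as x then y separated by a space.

146 7

d=435: √d = [20; 1,5,1,40] (ℓ=4, even), read p_3/q_3
k=0  a_k=20  p_k/q_k = 20/1
k=1  a_k=1  p_k/q_k = 21/1
k=2  a_k=5  p_k/q_k = 125/6
k=3  a_k=1  p_k/q_k = 146/7
fundamental: x₁=146, y₁=7  (since 21316 − 435·49 = 1)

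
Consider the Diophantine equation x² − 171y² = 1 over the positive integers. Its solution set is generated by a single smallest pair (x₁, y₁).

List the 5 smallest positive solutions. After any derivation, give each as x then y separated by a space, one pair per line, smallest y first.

√171 → a₀=13, period (13,26); ℓ=2 even so k=1
a_0=13:  p_0=13·1+0=13,  q_0=13·0+1=1
a_1=13:  p_1=13·13+1=170,  q_1=13·1+0=13
fundamental: x₁=170, y₁=13  (since 28900 − 171·169 = 1)
(170+13√171)^2 = 57799 + 4420√171
(170+13√171)^3 = 19651490 + 1502787√171
(170+13√171)^4 = 6681448801 + 510943160√171
(170+13√171)^5 = 2271672940850 + 173719171613√171

170 13
57799 4420
19651490 1502787
6681448801 510943160
2271672940850 173719171613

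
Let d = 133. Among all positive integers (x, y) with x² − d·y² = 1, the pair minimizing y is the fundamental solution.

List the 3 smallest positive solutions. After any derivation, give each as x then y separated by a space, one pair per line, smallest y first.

√133 → a₀=11, period (1,1,7,5,1,…,1,1,22); ℓ=16 even so k=15
k=0  a_k=11  p_k/q_k = 11/1
k=1  a_k=1  p_k/q_k = 12/1
k=2  a_k=1  p_k/q_k = 23/2
k=3  a_k=7  p_k/q_k = 173/15
k=4  a_k=5  p_k/q_k = 888/77
…
k=9  a_k=1  p_k/q_k = 10979/952
…
k=12  a_k=5  p_k/q_k = 168583/14618
…
k=14  a_k=1  p_k/q_k = 1378591/119539
k=15  a_k=1  p_k/q_k = 2588599/224460
(x₁, y₁) = (2588599, 224460);  2588599² − 133·224460² = 1 ✓
(2588599+224460√133)^2 = 13401689565601 + 1162073863080√133
(2588599+224460√133)^3 = 69383200415647777399 + 6016286479789825380√133

2588599 224460
13401689565601 1162073863080
69383200415647777399 6016286479789825380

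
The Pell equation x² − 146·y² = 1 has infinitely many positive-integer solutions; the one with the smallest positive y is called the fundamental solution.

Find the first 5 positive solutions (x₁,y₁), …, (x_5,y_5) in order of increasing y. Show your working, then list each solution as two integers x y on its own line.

145 12
42049 3480
12194065 1009188
3536236801 292661040
1025496478225 84870692412

d=146: √d = [12; 12,24] (ℓ=2, even), read p_1/q_1
a_0=12:  p_0=12·1+0=12,  q_0=12·0+1=1
a_1=12:  p_1=12·12+1=145,  q_1=12·1+0=12
fundamental: x₁=145, y₁=12  (since 21025 − 146·144 = 1)
k=2:  x_2 = 145·145+146·12·12 = 42049,  y_2 = 145·12+12·145 = 3480
k=3:  x_3 = 145·42049+146·12·3480 = 12194065,  y_3 = 145·3480+12·42049 = 1009188
k=4:  x_4 = 145·12194065+146·12·1009188 = 3536236801,  y_4 = 145·1009188+12·12194065 = 292661040
k=5:  x_5 = 145·3536236801+146·12·292661040 = 1025496478225,  y_5 = 145·292661040+12·3536236801 = 84870692412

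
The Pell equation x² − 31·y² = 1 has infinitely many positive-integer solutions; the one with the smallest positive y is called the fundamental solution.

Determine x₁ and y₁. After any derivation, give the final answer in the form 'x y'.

√31 → a₀=5, period (1,1,3,5,3,1,1,10); ℓ=8 even so k=7
a_0=5:  p_0=5·1+0=5,  q_0=5·0+1=1
…
a_3=3:  p_3=3·11+6=39,  q_3=3·2+1=7
…
a_5=3:  p_5=3·206+39=657,  q_5=3·37+7=118
a_6=1:  p_6=1·657+206=863,  q_6=1·118+37=155
a_7=1:  p_7=1·863+657=1520,  q_7=1·155+118=273
→ (1520, 273).  Check: 1520²=2310400, 31·273²=2310399, difference 1.

1520 273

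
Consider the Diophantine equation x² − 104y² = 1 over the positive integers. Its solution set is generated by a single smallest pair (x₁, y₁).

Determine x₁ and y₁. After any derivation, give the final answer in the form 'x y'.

51 5

[10; 5,20] for √104; ℓ=2 ⇒ convergent index 1
k=0  a_k=10  p_k/q_k = 10/1
k=1  a_k=5  p_k/q_k = 51/5
fundamental: x₁=51, y₁=5  (since 2601 − 104·25 = 1)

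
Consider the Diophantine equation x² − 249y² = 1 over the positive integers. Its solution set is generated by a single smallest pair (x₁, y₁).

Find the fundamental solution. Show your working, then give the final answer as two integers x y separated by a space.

8553815 542076

√249 = [15; 1,3,1,1,5,…,3,1,30, …], period ℓ=16 (even) → k=15
step 0: (15, 1)  from 15·(1,0) + (0,1)
…
step 2: (63, 4)  from 3·(16,1) + (15,1)
…
step 4: (142, 9)  from 1·(79,5) + (63,4)
…
step 8: (36751, 2329)  from 10·(3582,227) + (931,59)
…
step 13: (1884116, 119401)  from 1·(1017351,64472) + (866765,54929)
step 14: (6669699, 422675)  from 3·(1884116,119401) + (1017351,64472)
step 15: (8553815, 542076)  from 1·(6669699,422675) + (1884116,119401)
→ (8553815, 542076).  Check: 8553815²=73167751054225, 249·542076²=73167751054224, difference 1.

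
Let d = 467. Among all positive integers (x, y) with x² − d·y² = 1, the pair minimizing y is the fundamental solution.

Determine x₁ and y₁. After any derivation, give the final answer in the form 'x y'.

d=467: √d = [21; 1,1,1,1,3,…,1,1,42] (ℓ=14, even), read p_13/q_13
a_0=21:  p_0=21·1+0=21,  q_0=21·0+1=1
a_1=1:  p_1=1·21+1=22,  q_1=1·1+0=1
a_2=1:  p_2=1·22+21=43,  q_2=1·1+1=2
a_3=1:  p_3=1·43+22=65,  q_3=1·2+1=3
a_4=1:  p_4=1·65+43=108,  q_4=1·3+2=5
a_5=3:  p_5=3·108+65=389,  q_5=3·5+3=18
a_6=3:  p_6=3·389+108=1275,  q_6=3·18+5=59
a_7=21:  p_7=21·1275+389=27164,  q_7=21·59+18=1257
a_8=3:  p_8=3·27164+1275=82767,  q_8=3·1257+59=3830
a_9=3:  p_9=3·82767+27164=275465,  q_9=3·3830+1257=12747
a_10=1:  p_10=1·275465+82767=358232,  q_10=1·12747+3830=16577
…
a_12=1:  p_12=1·633697+358232=991929,  q_12=1·29324+16577=45901
a_13=1:  p_13=1·991929+633697=1625626,  q_13=1·45901+29324=75225
(x₁, y₁) = (1625626, 75225);  1625626² − 467·75225² = 1 ✓

1625626 75225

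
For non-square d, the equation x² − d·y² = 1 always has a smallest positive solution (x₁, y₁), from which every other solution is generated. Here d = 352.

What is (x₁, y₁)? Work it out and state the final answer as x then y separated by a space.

77617 4137

√352 = [18; 1,3,5,9,5,3,1,36, …], period ℓ=8 (even) → k=7
step 0: (18, 1)  from 18·(1,0) + (0,1)
step 1: (19, 1)  from 1·(18,1) + (1,0)
step 2: (75, 4)  from 3·(19,1) + (18,1)
step 3: (394, 21)  from 5·(75,4) + (19,1)
step 4: (3621, 193)  from 9·(394,21) + (75,4)
…
step 6: (59118, 3151)  from 3·(18499,986) + (3621,193)
step 7: (77617, 4137)  from 1·(59118,3151) + (18499,986)
fundamental: x₁=77617, y₁=4137  (since 6024398689 − 352·17114769 = 1)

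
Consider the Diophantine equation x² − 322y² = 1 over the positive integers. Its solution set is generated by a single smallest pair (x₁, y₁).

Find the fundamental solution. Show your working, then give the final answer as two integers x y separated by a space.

323 18

d=322: √d = [17; 1,16,1,34] (ℓ=4, even), read p_3/q_3
i=0: a=17 ⇒ p=17, q=1
…
i=2: a=16 ⇒ p=305, q=17
i=3: a=1 ⇒ p=323, q=18
→ (323, 18).  Check: 323²=104329, 322·18²=104328, difference 1.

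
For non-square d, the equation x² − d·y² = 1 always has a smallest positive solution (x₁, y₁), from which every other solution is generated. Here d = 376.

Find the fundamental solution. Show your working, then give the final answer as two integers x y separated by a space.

d=376: √d = [19; 2,1,1,3,1,…,1,2,38] (ℓ=16, even), read p_15/q_15
i=0: a=19 ⇒ p=19, q=1
i=1: a=2 ⇒ p=39, q=2
i=2: a=1 ⇒ p=58, q=3
i=3: a=1 ⇒ p=97, q=5
i=4: a=3 ⇒ p=349, q=18
…
i=6: a=2 ⇒ p=1241, q=64
…
i=8: a=4 ⇒ p=12953, q=668
…
i=12: a=3 ⇒ p=368986, q=19029
i=13: a=1 ⇒ p=468441, q=24158
i=14: a=1 ⇒ p=837427, q=43187
i=15: a=2 ⇒ p=2143295, q=110532
→ (2143295, 110532).  Check: 2143295²=4593713457025, 376·110532²=4593713457024, difference 1.

2143295 110532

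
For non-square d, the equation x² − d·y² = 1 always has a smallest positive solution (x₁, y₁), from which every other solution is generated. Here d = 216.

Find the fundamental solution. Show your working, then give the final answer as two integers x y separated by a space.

485 33

d=216: √d = [14; 1,2,3,2,1,28] (ℓ=6, even), read p_5/q_5
a_0=14:  p_0=14·1+0=14,  q_0=14·0+1=1
…
a_4=2:  p_4=2·147+44=338,  q_4=2·10+3=23
a_5=1:  p_5=1·338+147=485,  q_5=1·23+10=33
→ (485, 33).  Check: 485²=235225, 216·33²=235224, difference 1.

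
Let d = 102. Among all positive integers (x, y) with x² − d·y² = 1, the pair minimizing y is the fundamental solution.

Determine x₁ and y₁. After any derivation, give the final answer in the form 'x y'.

101 10

[10; 10,20] for √102; ℓ=2 ⇒ convergent index 1
step 0: (10, 1)  from 10·(1,0) + (0,1)
step 1: (101, 10)  from 10·(10,1) + (1,0)
→ (101, 10).  Check: 101²=10201, 102·10²=10200, difference 1.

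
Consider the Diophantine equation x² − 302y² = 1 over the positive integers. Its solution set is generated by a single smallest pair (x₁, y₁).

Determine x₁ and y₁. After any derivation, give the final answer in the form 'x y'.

4276623 246092

d=302: √d = [17; 2,1,1,1,4,…,1,2,34] (ℓ=16, even), read p_15/q_15
a_0=17:  p_0=17·1+0=17,  q_0=17·0+1=1
…
a_4=1:  p_4=1·87+52=139,  q_4=1·5+3=8
a_5=4:  p_5=4·139+87=643,  q_5=4·8+5=37
…
a_8=16:  p_8=16·2068+1425=34513,  q_8=16·119+82=1986
a_9=1:  p_9=1·34513+2068=36581,  q_9=1·1986+119=2105
a_10=2:  p_10=2·36581+34513=107675,  q_10=2·2105+1986=6196
…
a_12=1:  p_12=1·467281+107675=574956,  q_12=1·26889+6196=33085
…
a_14=1:  p_14=1·1042237+574956=1617193,  q_14=1·59974+33085=93059
a_15=2:  p_15=2·1617193+1042237=4276623,  q_15=2·93059+59974=246092
→ (4276623, 246092).  Check: 4276623²=18289504284129, 302·246092²=18289504284128, difference 1.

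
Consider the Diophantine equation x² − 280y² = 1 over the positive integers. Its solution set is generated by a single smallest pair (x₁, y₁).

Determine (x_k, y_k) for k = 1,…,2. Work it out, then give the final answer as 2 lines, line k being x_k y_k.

d=280: √d = [16; 1,2,1,2,1,32] (ℓ=6, even), read p_5/q_5
i=0: a=16 ⇒ p=16, q=1
i=1: a=1 ⇒ p=17, q=1
i=2: a=2 ⇒ p=50, q=3
…
i=4: a=2 ⇒ p=184, q=11
i=5: a=1 ⇒ p=251, q=15
(x₁, y₁) = (251, 15);  251² − 280·15² = 1 ✓
k=2:  x_2 = 251·251+280·15·15 = 126001,  y_2 = 251·15+15·251 = 7530

251 15
126001 7530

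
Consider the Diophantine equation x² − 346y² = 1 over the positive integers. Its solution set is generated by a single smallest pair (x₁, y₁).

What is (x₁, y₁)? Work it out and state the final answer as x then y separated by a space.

17299 930

d=346: √d = [18; 1,1,1,1,36] (ℓ=5, odd), read p_9/q_9
step 0: (18, 1)  from 18·(1,0) + (0,1)
step 1: (19, 1)  from 1·(18,1) + (1,0)
step 2: (37, 2)  from 1·(19,1) + (18,1)
step 3: (56, 3)  from 1·(37,2) + (19,1)
…
step 5: (3404, 183)  from 36·(93,5) + (56,3)
step 6: (3497, 188)  from 1·(3404,183) + (93,5)
step 7: (6901, 371)  from 1·(3497,188) + (3404,183)
step 8: (10398, 559)  from 1·(6901,371) + (3497,188)
step 9: (17299, 930)  from 1·(10398,559) + (6901,371)
fundamental: x₁=17299, y₁=930  (since 299255401 − 346·864900 = 1)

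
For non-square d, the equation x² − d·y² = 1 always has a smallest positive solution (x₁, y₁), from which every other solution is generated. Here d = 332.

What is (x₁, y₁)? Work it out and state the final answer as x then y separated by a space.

d=332: √d = [18; 4,1,1,8,1,1,4,36] (ℓ=8, even), read p_7/q_7
i=0: a=18 ⇒ p=18, q=1
i=1: a=4 ⇒ p=73, q=4
i=2: a=1 ⇒ p=91, q=5
i=3: a=1 ⇒ p=164, q=9
i=4: a=8 ⇒ p=1403, q=77
…
i=6: a=1 ⇒ p=2970, q=163
i=7: a=4 ⇒ p=13447, q=738
→ (13447, 738).  Check: 13447²=180821809, 332·738²=180821808, difference 1.

13447 738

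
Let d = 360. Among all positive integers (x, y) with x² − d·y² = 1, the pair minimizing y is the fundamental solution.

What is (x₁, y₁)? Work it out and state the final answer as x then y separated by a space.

[18; 1,36] for √360; ℓ=2 ⇒ convergent index 1
step 0: (18, 1)  from 18·(1,0) + (0,1)
step 1: (19, 1)  from 1·(18,1) + (1,0)
→ (19, 1).  Check: 19²=361, 360·1²=360, difference 1.

19 1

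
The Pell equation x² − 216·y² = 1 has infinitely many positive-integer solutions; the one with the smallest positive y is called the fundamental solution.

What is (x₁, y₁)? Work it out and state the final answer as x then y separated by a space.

d=216: √d = [14; 1,2,3,2,1,28] (ℓ=6, even), read p_5/q_5
a_0=14:  p_0=14·1+0=14,  q_0=14·0+1=1
a_1=1:  p_1=1·14+1=15,  q_1=1·1+0=1
…
a_3=3:  p_3=3·44+15=147,  q_3=3·3+1=10
a_4=2:  p_4=2·147+44=338,  q_4=2·10+3=23
a_5=1:  p_5=1·338+147=485,  q_5=1·23+10=33
→ (485, 33).  Check: 485²=235225, 216·33²=235224, difference 1.

485 33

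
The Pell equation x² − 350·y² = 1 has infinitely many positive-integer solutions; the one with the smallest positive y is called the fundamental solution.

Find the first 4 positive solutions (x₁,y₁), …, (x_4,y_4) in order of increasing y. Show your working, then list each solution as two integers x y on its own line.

√350 → a₀=18, period (1,2,2,2,1,36); ℓ=6 even so k=5
a_0=18:  p_0=18·1+0=18,  q_0=18·0+1=1
…
a_3=2:  p_3=2·56+19=131,  q_3=2·3+1=7
a_4=2:  p_4=2·131+56=318,  q_4=2·7+3=17
a_5=1:  p_5=1·318+131=449,  q_5=1·17+7=24
→ (449, 24).  Check: 449²=201601, 350·24²=201600, difference 1.
n=2: (449,24)∘(449,24) = (449·449+350·24·24, 449·24+24·449) = (403201,21552)
n=3: (403201,21552)∘(449,24) = (449·403201+350·24·21552, 449·21552+24·403201) = (362074049,19353672)
n=4: (362074049,19353672)∘(449,24) = (449·362074049+350·24·19353672, 449·19353672+24·362074049) = (325142092801,17379575904)

449 24
403201 21552
362074049 19353672
325142092801 17379575904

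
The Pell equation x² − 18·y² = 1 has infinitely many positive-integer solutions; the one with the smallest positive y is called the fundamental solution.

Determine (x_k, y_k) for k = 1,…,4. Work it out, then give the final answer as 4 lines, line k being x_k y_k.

√18 = [4; 4,8, …], period ℓ=2 (even) → k=1
k=0  a_k=4  p_k/q_k = 4/1
k=1  a_k=4  p_k/q_k = 17/4
fundamental: x₁=17, y₁=4  (since 289 − 18·16 = 1)
(17+4√18)^2 = 577 + 136√18
(17+4√18)^3 = 19601 + 4620√18
(17+4√18)^4 = 665857 + 156944√18

17 4
577 136
19601 4620
665857 156944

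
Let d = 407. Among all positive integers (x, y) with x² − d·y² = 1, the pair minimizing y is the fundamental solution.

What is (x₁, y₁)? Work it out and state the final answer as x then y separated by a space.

2663 132

√407 → a₀=20, period (5,1,2,1,5,40); ℓ=6 even so k=5
k=0  a_k=20  p_k/q_k = 20/1
k=1  a_k=5  p_k/q_k = 101/5
k=2  a_k=1  p_k/q_k = 121/6
k=3  a_k=2  p_k/q_k = 343/17
k=4  a_k=1  p_k/q_k = 464/23
k=5  a_k=5  p_k/q_k = 2663/132
fundamental: x₁=2663, y₁=132  (since 7091569 − 407·17424 = 1)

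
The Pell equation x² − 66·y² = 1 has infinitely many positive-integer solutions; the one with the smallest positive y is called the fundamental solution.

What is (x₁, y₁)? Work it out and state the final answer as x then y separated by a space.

65 8

d=66: √d = [8; 8,16] (ℓ=2, even), read p_1/q_1
a_0=8:  p_0=8·1+0=8,  q_0=8·0+1=1
a_1=8:  p_1=8·8+1=65,  q_1=8·1+0=8
→ (65, 8).  Check: 65²=4225, 66·8²=4224, difference 1.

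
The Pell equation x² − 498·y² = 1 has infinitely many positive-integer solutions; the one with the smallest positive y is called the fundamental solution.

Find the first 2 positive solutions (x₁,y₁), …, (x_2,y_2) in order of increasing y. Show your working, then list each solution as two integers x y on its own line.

179777 8056
64639539457 2896567024

√498 = [22; 3,6,22,6,3,44, …], period ℓ=6 (even) → k=5
k=0  a_k=22  p_k/q_k = 22/1
…
k=2  a_k=6  p_k/q_k = 424/19
k=3  a_k=22  p_k/q_k = 9395/421
k=4  a_k=6  p_k/q_k = 56794/2545
k=5  a_k=3  p_k/q_k = 179777/8056
→ (179777, 8056).  Check: 179777²=32319769729, 498·8056²=32319769728, difference 1.
(x_2, y_2) = (179777·179777 + 498·8056·8056, 179777·8056 + 8056·179777) = (64639539457, 2896567024)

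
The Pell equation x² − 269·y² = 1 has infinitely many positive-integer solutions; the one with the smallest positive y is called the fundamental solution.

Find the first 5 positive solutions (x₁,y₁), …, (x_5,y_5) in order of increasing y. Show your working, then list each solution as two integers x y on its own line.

13449 820
361751201 22056360
9730383791049 593271970460
261727862849884801 15957829439376720
7039956045205817586249 429233695667083044100

√269 → a₀=16, period (2,2,32); ℓ=3 odd so k=5
k=0  a_k=16  p_k/q_k = 16/1
…
k=2  a_k=2  p_k/q_k = 82/5
k=3  a_k=32  p_k/q_k = 2657/162
k=4  a_k=2  p_k/q_k = 5396/329
k=5  a_k=2  p_k/q_k = 13449/820
fundamental: x₁=13449, y₁=820  (since 180875601 − 269·672400 = 1)
n=2: (13449,820)∘(13449,820) = (13449·13449+269·820·820, 13449·820+820·13449) = (361751201,22056360)
n=3: (361751201,22056360)∘(13449,820) = (13449·361751201+269·820·22056360, 13449·22056360+820·361751201) = (9730383791049,593271970460)
n=4: (9730383791049,593271970460)∘(13449,820) = (13449·9730383791049+269·820·593271970460, 13449·593271970460+820·9730383791049) = (261727862849884801,15957829439376720)
n=5: (261727862849884801,15957829439376720)∘(13449,820) = (13449·261727862849884801+269·820·15957829439376720, 13449·15957829439376720+820·261727862849884801) = (7039956045205817586249,429233695667083044100)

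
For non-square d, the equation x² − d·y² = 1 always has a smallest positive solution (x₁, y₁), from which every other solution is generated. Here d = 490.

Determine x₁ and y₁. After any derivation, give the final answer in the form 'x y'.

1039681 46968

d=490: √d = [22; 7,2,1,4,4,4,1,2,7,44] (ℓ=10, even), read p_9/q_9
a_0=22:  p_0=22·1+0=22,  q_0=22·0+1=1
…
a_2=2:  p_2=2·155+22=332,  q_2=2·7+1=15
a_3=1:  p_3=1·332+155=487,  q_3=1·15+7=22
a_4=4:  p_4=4·487+332=2280,  q_4=4·22+15=103
…
a_6=4:  p_6=4·9607+2280=40708,  q_6=4·434+103=1839
…
a_8=2:  p_8=2·50315+40708=141338,  q_8=2·2273+1839=6385
a_9=7:  p_9=7·141338+50315=1039681,  q_9=7·6385+2273=46968
(x₁, y₁) = (1039681, 46968);  1039681² − 490·46968² = 1 ✓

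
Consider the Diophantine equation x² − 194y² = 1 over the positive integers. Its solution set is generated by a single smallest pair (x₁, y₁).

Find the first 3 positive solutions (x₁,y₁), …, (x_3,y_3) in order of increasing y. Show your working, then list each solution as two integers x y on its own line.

√194 → a₀=13, period (1,12,1,26); ℓ=4 even so k=3
step 0: (13, 1)  from 13·(1,0) + (0,1)
step 1: (14, 1)  from 1·(13,1) + (1,0)
step 2: (181, 13)  from 12·(14,1) + (13,1)
step 3: (195, 14)  from 1·(181,13) + (14,1)
fundamental: x₁=195, y₁=14  (since 38025 − 194·196 = 1)
(x_2, y_2) = (195·195 + 194·14·14, 195·14 + 14·195) = (76049, 5460)
(x_3, y_3) = (195·76049 + 194·14·5460, 195·5460 + 14·76049) = (29658915, 2129386)

195 14
76049 5460
29658915 2129386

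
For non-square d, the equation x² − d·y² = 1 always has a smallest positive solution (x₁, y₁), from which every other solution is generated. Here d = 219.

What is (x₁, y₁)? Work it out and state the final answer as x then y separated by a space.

d=219: √d = [14; 1,3,1,28] (ℓ=4, even), read p_3/q_3
step 0: (14, 1)  from 14·(1,0) + (0,1)
…
step 2: (59, 4)  from 3·(15,1) + (14,1)
step 3: (74, 5)  from 1·(59,4) + (15,1)
(x₁, y₁) = (74, 5);  74² − 219·5² = 1 ✓

74 5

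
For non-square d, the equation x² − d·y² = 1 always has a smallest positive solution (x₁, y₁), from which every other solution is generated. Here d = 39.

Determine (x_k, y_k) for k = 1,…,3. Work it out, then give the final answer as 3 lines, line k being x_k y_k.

[6; 4,12] for √39; ℓ=2 ⇒ convergent index 1
k=0  a_k=6  p_k/q_k = 6/1
k=1  a_k=4  p_k/q_k = 25/4
(x₁, y₁) = (25, 4);  25² − 39·4² = 1 ✓
k=2:  x_2 = 25·25+39·4·4 = 1249,  y_2 = 25·4+4·25 = 200
k=3:  x_3 = 25·1249+39·4·200 = 62425,  y_3 = 25·200+4·1249 = 9996

25 4
1249 200
62425 9996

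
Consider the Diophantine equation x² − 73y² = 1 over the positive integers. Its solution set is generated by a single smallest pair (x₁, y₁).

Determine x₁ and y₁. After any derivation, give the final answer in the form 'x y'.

d=73: √d = [8; 1,1,5,5,1,1,16] (ℓ=7, odd), read p_13/q_13
a_0=8:  p_0=8·1+0=8,  q_0=8·0+1=1
…
a_4=5:  p_4=5·94+17=487,  q_4=5·11+2=57
…
a_8=1:  p_8=1·17669+1068=18737,  q_8=1·2068+125=2193
…
a_10=5:  p_10=5·36406+18737=200767,  q_10=5·4261+2193=23498
…
a_12=1:  p_12=1·1040241+200767=1241008,  q_12=1·121751+23498=145249
a_13=1:  p_13=1·1241008+1040241=2281249,  q_13=1·145249+121751=267000
→ (2281249, 267000).  Check: 2281249²=5204097000001, 73·267000²=5204097000000, difference 1.

2281249 267000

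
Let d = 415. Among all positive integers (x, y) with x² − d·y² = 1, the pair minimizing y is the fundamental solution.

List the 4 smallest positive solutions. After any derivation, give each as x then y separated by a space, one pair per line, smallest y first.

d=415: √d = [20; 2,1,2,4,6,…,1,2,40] (ℓ=16, even), read p_15/q_15
i=0: a=20 ⇒ p=20, q=1
i=1: a=2 ⇒ p=41, q=2
i=2: a=1 ⇒ p=61, q=3
i=3: a=2 ⇒ p=163, q=8
…
i=5: a=6 ⇒ p=4441, q=218
i=6: a=1 ⇒ p=5154, q=253
i=7: a=1 ⇒ p=9595, q=471
i=8: a=3 ⇒ p=33939, q=1666
…
i=12: a=4 ⇒ p=2110961, q=103623
i=13: a=2 ⇒ p=4730294, q=232201
i=14: a=1 ⇒ p=6841255, q=335824
i=15: a=2 ⇒ p=18412804, q=903849
→ (18412804, 903849).  Check: 18412804²=339031351142416, 415·903849²=339031351142415, difference 1.
(x_2, y_2) = (18412804·18412804 + 415·903849·903849, 18412804·903849 + 903849·18412804) = (678062702284831, 33284788965192)
(x_3, y_3) = (18412804·678062702284831 + 415·903849·33284788965192, 18412804·33284788965192 + 903849·678062702284831) = (24970071273761872339444, 1225732590794885332887)
(x_4, y_4) = (18412804·24970071273761872339444 + 415·903849·1225732590794885332887, 18412804·1225732590794885332887 + 903849·24970071273761872339444) = (919538056459614718055705397121, 45138347901436822389057205104)

18412804 903849
678062702284831 33284788965192
24970071273761872339444 1225732590794885332887
919538056459614718055705397121 45138347901436822389057205104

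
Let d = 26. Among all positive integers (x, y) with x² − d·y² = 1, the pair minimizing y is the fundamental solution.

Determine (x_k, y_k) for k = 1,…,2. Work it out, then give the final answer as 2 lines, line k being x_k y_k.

d=26: √d = [5; 10] (ℓ=1, odd), read p_1/q_1
k=0  a_k=5  p_k/q_k = 5/1
k=1  a_k=10  p_k/q_k = 51/10
→ (51, 10).  Check: 51²=2601, 26·10²=2600, difference 1.
(x_2, y_2) = (51·51 + 26·10·10, 51·10 + 10·51) = (5201, 1020)

51 10
5201 1020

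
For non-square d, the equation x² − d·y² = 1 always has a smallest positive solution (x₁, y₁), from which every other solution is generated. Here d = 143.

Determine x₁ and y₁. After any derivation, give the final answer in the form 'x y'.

12 1

√143 = [11; 1,22, …], period ℓ=2 (even) → k=1
step 0: (11, 1)  from 11·(1,0) + (0,1)
step 1: (12, 1)  from 1·(11,1) + (1,0)
(x₁, y₁) = (12, 1);  12² − 143·1² = 1 ✓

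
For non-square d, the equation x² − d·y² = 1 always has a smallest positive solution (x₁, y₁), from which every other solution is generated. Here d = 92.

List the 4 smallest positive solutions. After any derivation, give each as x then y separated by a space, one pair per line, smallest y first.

[9; 1,1,2,4,2,1,1,18] for √92; ℓ=8 ⇒ convergent index 7
k=0  a_k=9  p_k/q_k = 9/1
…
k=3  a_k=2  p_k/q_k = 48/5
k=4  a_k=4  p_k/q_k = 211/22
…
k=6  a_k=1  p_k/q_k = 681/71
k=7  a_k=1  p_k/q_k = 1151/120
fundamental: x₁=1151, y₁=120  (since 1324801 − 92·14400 = 1)
k=2:  x_2 = 1151·1151+92·120·120 = 2649601,  y_2 = 1151·120+120·1151 = 276240
k=3:  x_3 = 1151·2649601+92·120·276240 = 6099380351,  y_3 = 1151·276240+120·2649601 = 635904360
k=4:  x_4 = 1151·6099380351+92·120·635904360 = 14040770918401,  y_4 = 1151·635904360+120·6099380351 = 1463851560480

1151 120
2649601 276240
6099380351 635904360
14040770918401 1463851560480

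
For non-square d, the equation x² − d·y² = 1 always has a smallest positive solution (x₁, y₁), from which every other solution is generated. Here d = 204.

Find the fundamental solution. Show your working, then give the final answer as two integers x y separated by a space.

[14; 3,1,1,6,1,1,3,28] for √204; ℓ=8 ⇒ convergent index 7
i=0: a=14 ⇒ p=14, q=1
…
i=5: a=1 ⇒ p=757, q=53
i=6: a=1 ⇒ p=1414, q=99
i=7: a=3 ⇒ p=4999, q=350
→ (4999, 350).  Check: 4999²=24990001, 204·350²=24990000, difference 1.

4999 350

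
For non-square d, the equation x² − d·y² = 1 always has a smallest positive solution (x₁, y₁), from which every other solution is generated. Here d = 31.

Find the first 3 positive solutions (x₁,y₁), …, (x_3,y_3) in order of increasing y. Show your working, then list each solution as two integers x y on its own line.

[5; 1,1,3,5,3,1,1,10] for √31; ℓ=8 ⇒ convergent index 7
a_0=5:  p_0=5·1+0=5,  q_0=5·0+1=1
a_1=1:  p_1=1·5+1=6,  q_1=1·1+0=1
a_2=1:  p_2=1·6+5=11,  q_2=1·1+1=2
…
a_5=3:  p_5=3·206+39=657,  q_5=3·37+7=118
a_6=1:  p_6=1·657+206=863,  q_6=1·118+37=155
a_7=1:  p_7=1·863+657=1520,  q_7=1·155+118=273
fundamental: x₁=1520, y₁=273  (since 2310400 − 31·74529 = 1)
n=2: (1520,273)∘(1520,273) = (1520·1520+31·273·273, 1520·273+273·1520) = (4620799,829920)
n=3: (4620799,829920)∘(1520,273) = (1520·4620799+31·273·829920, 1520·829920+273·4620799) = (14047227440,2522956527)

1520 273
4620799 829920
14047227440 2522956527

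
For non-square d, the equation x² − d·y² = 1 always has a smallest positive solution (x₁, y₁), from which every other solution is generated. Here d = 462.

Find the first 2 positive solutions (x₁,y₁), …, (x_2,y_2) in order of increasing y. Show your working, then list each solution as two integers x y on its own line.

43 2
3697 172

√462 = [21; 2,42, …], period ℓ=2 (even) → k=1
a_0=21:  p_0=21·1+0=21,  q_0=21·0+1=1
a_1=2:  p_1=2·21+1=43,  q_1=2·1+0=2
→ (43, 2).  Check: 43²=1849, 462·2²=1848, difference 1.
n=2: (43,2)∘(43,2) = (43·43+462·2·2, 43·2+2·43) = (3697,172)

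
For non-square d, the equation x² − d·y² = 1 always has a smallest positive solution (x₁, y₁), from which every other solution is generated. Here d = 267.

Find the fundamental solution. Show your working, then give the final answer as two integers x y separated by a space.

√267 = [16; 2,1,15,1,2,32, …], period ℓ=6 (even) → k=5
a_0=16:  p_0=16·1+0=16,  q_0=16·0+1=1
…
a_2=1:  p_2=1·33+16=49,  q_2=1·2+1=3
…
a_4=1:  p_4=1·768+49=817,  q_4=1·47+3=50
a_5=2:  p_5=2·817+768=2402,  q_5=2·50+47=147
fundamental: x₁=2402, y₁=147  (since 5769604 − 267·21609 = 1)

2402 147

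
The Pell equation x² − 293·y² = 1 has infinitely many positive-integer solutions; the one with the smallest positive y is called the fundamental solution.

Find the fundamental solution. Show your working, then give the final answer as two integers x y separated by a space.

√293 → a₀=17, period (8,1,1,8,34); ℓ=5 odd so k=9
a_0=17:  p_0=17·1+0=17,  q_0=17·0+1=1
a_1=8:  p_1=8·17+1=137,  q_1=8·1+0=8
…
a_3=1:  p_3=1·154+137=291,  q_3=1·9+8=17
a_4=8:  p_4=8·291+154=2482,  q_4=8·17+9=145
…
a_6=8:  p_6=8·84679+2482=679914,  q_6=8·4947+145=39721
…
a_8=1:  p_8=1·764593+679914=1444507,  q_8=1·44668+39721=84389
a_9=8:  p_9=8·1444507+764593=12320649,  q_9=8·84389+44668=719780
(x₁, y₁) = (12320649, 719780);  12320649² − 293·719780² = 1 ✓

12320649 719780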